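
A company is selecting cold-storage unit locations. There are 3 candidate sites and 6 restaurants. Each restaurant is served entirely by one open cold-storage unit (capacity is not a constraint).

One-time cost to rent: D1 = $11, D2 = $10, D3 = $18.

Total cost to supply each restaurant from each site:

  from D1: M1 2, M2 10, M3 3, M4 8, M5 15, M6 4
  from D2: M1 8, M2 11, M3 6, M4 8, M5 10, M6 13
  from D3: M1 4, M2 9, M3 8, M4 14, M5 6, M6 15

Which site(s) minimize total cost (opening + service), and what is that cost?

Open D1 only; minimum total cost 53.

For any fixed open set, each restaurant goes to its cheapest open site; total = fixed + service.
{D1}: M1→D1 2, M2→D1 10, M3→D1 3, M4→D1 8, M5→D1 15, M6→D1 4. Service 42; fixed 11; total 53.
{D1, D2}: service 37 + fixed 21 = 58
{D1, D3}: service 32 + fixed 29 = 61
{D1, D2, D3}: M1→D1 2, M2→D3 9, M3→D1 3, M4→D1 8, M5→D3 6, M6→D1 4. Service 32; fixed 39; total 71.
No other subset beats 53.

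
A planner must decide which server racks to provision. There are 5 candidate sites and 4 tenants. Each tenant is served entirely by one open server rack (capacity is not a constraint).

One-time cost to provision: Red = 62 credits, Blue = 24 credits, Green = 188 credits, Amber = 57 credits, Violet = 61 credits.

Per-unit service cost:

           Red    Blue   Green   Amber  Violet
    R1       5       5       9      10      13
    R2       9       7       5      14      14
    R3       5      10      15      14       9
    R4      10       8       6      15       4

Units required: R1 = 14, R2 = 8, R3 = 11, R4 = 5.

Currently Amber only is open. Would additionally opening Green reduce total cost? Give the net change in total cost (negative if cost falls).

No — net change +57 (cost rises by 57).

Current service cost with {Amber}: 481.
Adding Green: each tenant re-picks its cheapest; new service cost 350, saving 131.
Extra fixed cost: 188. Net change = 188 − 131 = 57.
(Totals: 538 → 595.)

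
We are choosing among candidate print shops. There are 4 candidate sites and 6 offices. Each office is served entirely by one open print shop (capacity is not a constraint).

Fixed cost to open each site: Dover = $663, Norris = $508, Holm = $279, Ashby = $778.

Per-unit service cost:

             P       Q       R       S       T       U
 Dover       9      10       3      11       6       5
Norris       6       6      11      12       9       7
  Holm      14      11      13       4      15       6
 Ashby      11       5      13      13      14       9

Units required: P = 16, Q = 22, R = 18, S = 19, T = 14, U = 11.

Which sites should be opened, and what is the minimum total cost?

For any fixed open set, each office goes to its cheapest open site; total = fixed + service.
{Holm}: P→Holm 14·16=224, Q→Holm 11·22=242, R→Holm 13·18=234, S→Holm 4·19=76, T→Holm 15·14=210, U→Holm 6·11=66. Service 1052; fixed 279; total 1331.
{Norris}: service 857 + fixed 508 = 1365
{Dover}: P→Dover 9·16=144, Q→Dover 10·22=220, R→Dover 3·18=54, S→Dover 11·19=209, T→Dover 6·14=84, U→Dover 5·11=55. Service 766; fixed 663; total 1429.
{Dover, Norris, Holm, Ashby}: P→Norris 6·16=96, Q→Ashby 5·22=110, R→Dover 3·18=54, S→Holm 4·19=76, T→Dover 6·14=84, U→Dover 5·11=55. Service 475; fixed 2228; total 2703.
No other subset beats 1331.

Open Holm only; minimum total cost 1331.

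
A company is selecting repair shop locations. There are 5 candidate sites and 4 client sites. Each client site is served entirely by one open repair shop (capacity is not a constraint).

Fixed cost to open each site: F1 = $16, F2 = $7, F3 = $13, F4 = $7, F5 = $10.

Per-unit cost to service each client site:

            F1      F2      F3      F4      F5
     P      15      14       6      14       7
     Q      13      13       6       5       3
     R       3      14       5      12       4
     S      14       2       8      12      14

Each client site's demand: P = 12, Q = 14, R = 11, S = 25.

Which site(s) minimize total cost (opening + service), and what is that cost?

For any fixed open set, each client site goes to its cheapest open site; total = fixed + service.
{F2, F5}: P→F5 7·12=84, Q→F5 3·14=42, R→F5 4·11=44, S→F2 2·25=50. Service 220; fixed 17; total 237.
{F2, F3, F5}: service 208 + fixed 30 = 238
{F1, F2, F5}: P→F5 7·12=84, Q→F5 3·14=42, R→F1 3·11=33, S→F2 2·25=50. Service 209; fixed 33; total 242.
{F1, F2, F3, F4, F5}: service 197 + fixed 53 = 250
No other subset beats 237.

Open F2 and F5; minimum total cost 237.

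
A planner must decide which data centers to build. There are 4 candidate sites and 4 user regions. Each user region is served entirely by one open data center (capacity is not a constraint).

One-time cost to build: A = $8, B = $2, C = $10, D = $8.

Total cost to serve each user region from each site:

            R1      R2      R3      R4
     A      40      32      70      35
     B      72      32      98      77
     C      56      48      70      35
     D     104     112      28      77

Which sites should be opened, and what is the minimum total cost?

Open A and D; minimum total cost 151.

For any fixed open set, each user region goes to its cheapest open site; total = fixed + service.
{A, D}: R1→A 40, R2→A 32, R3→D 28, R4→A 35. Service 135; fixed 16; total 151.
{A, B, D}: R1→A 40, R2→A 32, R3→D 28, R4→A 35. Service 135; fixed 18; total 153.
{A, C, D}: service 135 + fixed 26 = 161
{A, B, C, D}: R1→A 40, R2→A 32, R3→D 28, R4→A 35. Service 135; fixed 28; total 163.
(All 15 nonempty subsets were checked; A and D is lowest.)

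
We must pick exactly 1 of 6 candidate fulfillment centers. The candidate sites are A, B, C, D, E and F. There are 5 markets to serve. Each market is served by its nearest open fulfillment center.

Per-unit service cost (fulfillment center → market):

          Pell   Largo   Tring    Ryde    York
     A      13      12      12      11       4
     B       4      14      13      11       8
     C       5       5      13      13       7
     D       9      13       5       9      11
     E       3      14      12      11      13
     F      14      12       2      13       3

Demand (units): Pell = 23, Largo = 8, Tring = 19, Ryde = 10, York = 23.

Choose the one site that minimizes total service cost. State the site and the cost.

With exactly 1 open, each market uses its cheapest among the chosen.
{F}: Pell→F 14·23=322, Largo→F 12·8=96, Tring→F 2·19=38, Ryde→F 13·10=130, York→F 3·23=69. Service cost 655.
{C}: service cost 693
{B}: service cost 745
Among all 6 size-1 choices, {F} is lowest.

Choose F only; total service cost 655.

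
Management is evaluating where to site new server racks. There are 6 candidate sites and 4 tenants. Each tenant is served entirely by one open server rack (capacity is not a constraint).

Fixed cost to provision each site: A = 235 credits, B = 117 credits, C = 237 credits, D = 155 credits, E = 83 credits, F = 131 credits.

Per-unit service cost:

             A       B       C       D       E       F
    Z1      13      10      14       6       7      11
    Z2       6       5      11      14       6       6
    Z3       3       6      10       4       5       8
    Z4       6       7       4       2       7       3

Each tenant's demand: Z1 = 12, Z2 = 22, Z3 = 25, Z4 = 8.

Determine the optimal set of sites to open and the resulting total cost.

For any fixed open set, each tenant goes to its cheapest open site; total = fixed + service.
{E}: Z1→E 7·12=84, Z2→E 6·22=132, Z3→E 5·25=125, Z4→E 7·8=56. Service 397; fixed 83; total 480.
{B}: service 436 + fixed 117 = 553
{D, E}: service 320 + fixed 238 = 558
{A, B, C, D, E, F}: service 273 + fixed 958 = 1231
No other subset beats 480.

Open E only; minimum total cost 480.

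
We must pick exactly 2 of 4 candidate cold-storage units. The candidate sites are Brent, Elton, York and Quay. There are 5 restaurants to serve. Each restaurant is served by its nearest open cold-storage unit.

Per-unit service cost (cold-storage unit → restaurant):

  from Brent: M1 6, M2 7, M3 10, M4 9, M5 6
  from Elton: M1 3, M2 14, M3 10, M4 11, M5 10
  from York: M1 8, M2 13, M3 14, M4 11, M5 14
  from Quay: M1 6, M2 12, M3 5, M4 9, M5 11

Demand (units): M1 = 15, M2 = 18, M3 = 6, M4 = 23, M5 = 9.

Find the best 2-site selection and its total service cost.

With exactly 2 open, each restaurant uses its cheapest among the chosen.
{Brent, Elton}: M1→Elton 3·15=45, M2→Brent 7·18=126, M3→Brent 10·6=60, M4→Brent 9·23=207, M5→Brent 6·9=54. Service cost 492.
{Brent, Quay}: service cost 507
{Brent, York}: service cost 537
Among all 6 size-2 choices, {Brent, Elton} is lowest.

Choose Brent and Elton; total service cost 492.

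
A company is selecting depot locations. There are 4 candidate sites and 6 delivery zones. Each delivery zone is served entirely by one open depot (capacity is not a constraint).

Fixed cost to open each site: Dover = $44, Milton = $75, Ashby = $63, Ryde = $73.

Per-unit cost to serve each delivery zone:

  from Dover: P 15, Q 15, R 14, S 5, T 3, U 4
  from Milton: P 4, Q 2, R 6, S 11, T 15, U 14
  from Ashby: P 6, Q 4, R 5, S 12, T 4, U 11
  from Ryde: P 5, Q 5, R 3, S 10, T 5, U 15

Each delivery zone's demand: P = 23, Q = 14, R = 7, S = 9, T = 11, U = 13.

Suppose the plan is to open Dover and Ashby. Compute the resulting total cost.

Total cost: 466

Each delivery zone is assigned to its cheapest site among the open ones.
{Dover, Ashby}: P→Ashby 6·23=138, Q→Ashby 4·14=56, R→Ashby 5·7=35, S→Dover 5·9=45, T→Dover 3·11=33, U→Dover 4·13=52. Service 359; fixed 107; total 466.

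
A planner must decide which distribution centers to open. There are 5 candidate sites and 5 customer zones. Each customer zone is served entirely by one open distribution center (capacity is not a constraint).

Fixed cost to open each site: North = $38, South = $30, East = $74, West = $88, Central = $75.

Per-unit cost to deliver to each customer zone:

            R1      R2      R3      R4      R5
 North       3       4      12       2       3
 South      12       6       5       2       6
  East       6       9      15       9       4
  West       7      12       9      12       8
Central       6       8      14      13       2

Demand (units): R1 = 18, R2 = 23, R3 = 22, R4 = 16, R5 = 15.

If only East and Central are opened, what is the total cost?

Total cost: 923

Each customer zone is assigned to its cheapest site among the open ones.
{East, Central}: R1→East 6·18=108, R2→Central 8·23=184, R3→Central 14·22=308, R4→East 9·16=144, R5→Central 2·15=30. Service 774; fixed 149; total 923.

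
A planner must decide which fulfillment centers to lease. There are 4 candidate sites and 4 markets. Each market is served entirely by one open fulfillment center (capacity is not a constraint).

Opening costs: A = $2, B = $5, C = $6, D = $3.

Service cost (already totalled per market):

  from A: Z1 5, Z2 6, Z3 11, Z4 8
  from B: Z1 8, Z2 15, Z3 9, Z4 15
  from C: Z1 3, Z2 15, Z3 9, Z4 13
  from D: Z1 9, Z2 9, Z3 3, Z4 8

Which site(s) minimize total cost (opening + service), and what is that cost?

Open A and D; minimum total cost 27.

For any fixed open set, each market goes to its cheapest open site; total = fixed + service.
{A, D}: Z1→A 5, Z2→A 6, Z3→D 3, Z4→A 8. Service 22; fixed 5; total 27.
{A, C, D}: service 20 + fixed 11 = 31
{A}: Z1→A 5, Z2→A 6, Z3→A 11, Z4→A 8. Service 30; fixed 2; total 32.
{A, B, C, D}: service 20 + fixed 16 = 36
(All 15 nonempty subsets were checked; A and D is lowest.)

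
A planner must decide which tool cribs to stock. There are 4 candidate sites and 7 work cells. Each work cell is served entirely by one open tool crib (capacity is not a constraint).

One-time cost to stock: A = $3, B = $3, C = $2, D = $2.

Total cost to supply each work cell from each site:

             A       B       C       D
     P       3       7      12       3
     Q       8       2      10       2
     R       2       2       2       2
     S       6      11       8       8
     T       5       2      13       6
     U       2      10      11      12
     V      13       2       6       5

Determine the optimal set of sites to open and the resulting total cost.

Open A and B; minimum total cost 25.

For any fixed open set, each work cell goes to its cheapest open site; total = fixed + service.
{A, B}: P→A 3, Q→B 2, R→A 2, S→A 6, T→B 2, U→A 2, V→B 2. Service 19; fixed 6; total 25.
{A, B, C}: P→A 3, Q→B 2, R→A 2, S→A 6, T→B 2, U→A 2, V→B 2. Service 19; fixed 8; total 27.
{A, B, D}: P→A 3, Q→B 2, R→A 2, S→A 6, T→B 2, U→A 2, V→B 2. Service 19; fixed 8; total 27.
{A, B, C, D}: service 19 + fixed 10 = 29
No other subset beats 25.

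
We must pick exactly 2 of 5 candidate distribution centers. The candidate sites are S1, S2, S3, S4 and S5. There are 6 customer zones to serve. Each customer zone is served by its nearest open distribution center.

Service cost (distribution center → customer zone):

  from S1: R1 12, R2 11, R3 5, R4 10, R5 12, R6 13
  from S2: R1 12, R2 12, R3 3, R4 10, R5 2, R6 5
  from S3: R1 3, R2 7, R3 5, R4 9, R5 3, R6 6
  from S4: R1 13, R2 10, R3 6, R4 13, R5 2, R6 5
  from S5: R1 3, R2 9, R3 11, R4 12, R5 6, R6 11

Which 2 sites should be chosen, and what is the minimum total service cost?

With exactly 2 open, each customer zone uses its cheapest among the chosen.
{S2, S3}: R1→S3 3, R2→S3 7, R3→S2 3, R4→S3 9, R5→S2 2, R6→S2 5. Service cost 29.
{S3, S4}: service cost 31
{S2, S5}: service cost 32
Among all 10 size-2 choices, {S2, S3} is lowest.

Choose S2 and S3; total service cost 29.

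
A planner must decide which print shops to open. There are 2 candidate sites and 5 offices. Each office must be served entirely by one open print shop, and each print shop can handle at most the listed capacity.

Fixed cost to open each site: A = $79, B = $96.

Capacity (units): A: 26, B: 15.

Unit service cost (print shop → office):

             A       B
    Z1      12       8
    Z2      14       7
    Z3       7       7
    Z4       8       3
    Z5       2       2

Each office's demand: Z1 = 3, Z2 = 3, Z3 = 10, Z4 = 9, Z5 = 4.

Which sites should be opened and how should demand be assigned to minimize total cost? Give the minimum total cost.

Open {A, B}: Z1→B 8·3=24, Z2→B 7·3=21, Z3→A 7·10=70, Z4→B 3·9=27, Z5→A 2·4=8.
Loads: A carries 14/26, B carries 15/15. Service 150; fixed 175; total 325.
Next best feasible plan costs 337.

Minimum total cost: 325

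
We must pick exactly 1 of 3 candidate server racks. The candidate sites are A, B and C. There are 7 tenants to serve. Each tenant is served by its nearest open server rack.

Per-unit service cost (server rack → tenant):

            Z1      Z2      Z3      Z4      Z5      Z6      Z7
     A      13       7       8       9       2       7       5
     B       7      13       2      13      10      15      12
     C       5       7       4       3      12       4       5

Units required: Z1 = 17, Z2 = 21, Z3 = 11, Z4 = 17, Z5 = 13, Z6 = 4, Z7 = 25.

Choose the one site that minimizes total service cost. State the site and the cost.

With exactly 1 open, each tenant uses its cheapest among the chosen.
{C}: Z1→C 5·17=85, Z2→C 7·21=147, Z3→C 4·11=44, Z4→C 3·17=51, Z5→C 12·13=156, Z6→C 4·4=16, Z7→C 5·25=125. Service cost 624.
{A}: service cost 788
{B}: service cost 1125
Among all 3 size-1 choices, {C} is lowest.

Choose C only; total service cost 624.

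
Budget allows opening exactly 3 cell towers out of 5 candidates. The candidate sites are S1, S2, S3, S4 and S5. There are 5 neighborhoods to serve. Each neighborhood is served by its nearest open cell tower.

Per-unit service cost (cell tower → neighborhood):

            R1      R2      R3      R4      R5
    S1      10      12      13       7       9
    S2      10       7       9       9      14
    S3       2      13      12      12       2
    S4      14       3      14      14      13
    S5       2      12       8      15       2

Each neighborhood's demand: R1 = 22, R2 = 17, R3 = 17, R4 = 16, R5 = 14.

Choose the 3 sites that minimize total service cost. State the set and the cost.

Choose S1, S4 and S5; total service cost 371.

With exactly 3 open, each neighborhood uses its cheapest among the chosen.
{S1, S4, S5}: R1→S5 2·22=44, R2→S4 3·17=51, R3→S5 8·17=136, R4→S1 7·16=112, R5→S5 2·14=28. Service cost 371.
{S2, S4, S5}: service cost 403
{S2, S3, S4}: service cost 420
Among all 10 size-3 choices, {S1, S4, S5} is lowest.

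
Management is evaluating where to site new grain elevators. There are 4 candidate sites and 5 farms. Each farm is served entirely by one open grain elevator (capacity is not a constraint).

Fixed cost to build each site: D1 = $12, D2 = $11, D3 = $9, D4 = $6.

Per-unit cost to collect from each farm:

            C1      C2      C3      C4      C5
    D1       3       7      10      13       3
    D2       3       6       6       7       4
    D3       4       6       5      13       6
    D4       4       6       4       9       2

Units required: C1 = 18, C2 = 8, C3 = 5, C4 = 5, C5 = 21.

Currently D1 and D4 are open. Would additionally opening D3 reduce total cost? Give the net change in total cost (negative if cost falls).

No — net change +9 (cost rises by 9).

Current service cost with {D1, D4}: 209.
Adding D3: each farm re-picks its cheapest; new service cost 209, saving 0.
Extra fixed cost: 9. Net change = 9 − 0 = 9.
(Totals: 227 → 236.)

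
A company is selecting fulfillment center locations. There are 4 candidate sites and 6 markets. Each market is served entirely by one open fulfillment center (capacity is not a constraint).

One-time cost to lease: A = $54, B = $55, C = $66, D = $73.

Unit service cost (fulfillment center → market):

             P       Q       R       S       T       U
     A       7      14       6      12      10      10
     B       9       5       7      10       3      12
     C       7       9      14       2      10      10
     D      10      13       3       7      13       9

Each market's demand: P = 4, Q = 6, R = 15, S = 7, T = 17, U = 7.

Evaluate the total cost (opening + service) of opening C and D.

Each market is assigned to its cheapest site among the open ones.
{C, D}: P→C 7·4=28, Q→C 9·6=54, R→D 3·15=45, S→C 2·7=14, T→C 10·17=170, U→D 9·7=63. Service 374; fixed 139; total 513.

Total cost: 513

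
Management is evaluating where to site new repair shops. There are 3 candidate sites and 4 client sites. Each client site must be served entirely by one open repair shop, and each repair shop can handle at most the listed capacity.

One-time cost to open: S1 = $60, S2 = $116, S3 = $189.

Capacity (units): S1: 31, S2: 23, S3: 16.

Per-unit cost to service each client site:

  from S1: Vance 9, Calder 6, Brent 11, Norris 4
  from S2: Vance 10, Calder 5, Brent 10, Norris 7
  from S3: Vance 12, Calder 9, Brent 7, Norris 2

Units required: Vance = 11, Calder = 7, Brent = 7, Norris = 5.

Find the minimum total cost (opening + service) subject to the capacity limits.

Minimum total cost: 298

Open {S1}: Vance→S1 9·11=99, Calder→S1 6·7=42, Brent→S1 11·7=77, Norris→S1 4·5=20.
Loads: S1 carries 30/31. Service 238; fixed 60; total 298.
Next best feasible plan costs 400.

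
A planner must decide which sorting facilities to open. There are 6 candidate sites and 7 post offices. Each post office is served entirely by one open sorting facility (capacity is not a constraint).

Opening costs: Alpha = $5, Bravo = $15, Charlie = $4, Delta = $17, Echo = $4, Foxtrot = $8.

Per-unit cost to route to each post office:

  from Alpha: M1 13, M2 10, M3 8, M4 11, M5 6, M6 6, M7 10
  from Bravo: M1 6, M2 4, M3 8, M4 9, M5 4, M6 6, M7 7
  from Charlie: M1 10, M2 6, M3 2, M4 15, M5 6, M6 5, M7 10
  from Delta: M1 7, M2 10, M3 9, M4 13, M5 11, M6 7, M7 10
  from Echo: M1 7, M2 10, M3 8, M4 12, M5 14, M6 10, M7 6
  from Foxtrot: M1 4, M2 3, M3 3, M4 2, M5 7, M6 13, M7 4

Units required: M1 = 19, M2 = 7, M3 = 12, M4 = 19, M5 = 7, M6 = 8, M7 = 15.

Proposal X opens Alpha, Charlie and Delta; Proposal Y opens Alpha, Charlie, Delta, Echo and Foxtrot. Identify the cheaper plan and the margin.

Proposal Y is cheaper by 327.

Proposal X: {Alpha, Charlie, Delta}: M1→Delta 7·19=133, M2→Charlie 6·7=42, M3→Charlie 2·12=24, M4→Alpha 11·19=209, M5→Alpha 6·7=42, M6→Charlie 5·8=40, M7→Alpha 10·15=150. Service 640; fixed 26; total 666.
Proposal Y: {Alpha, Charlie, Delta, Echo, Foxtrot}: M1→Foxtrot 4·19=76, M2→Foxtrot 3·7=21, M3→Charlie 2·12=24, M4→Foxtrot 2·19=38, M5→Alpha 6·7=42, M6→Charlie 5·8=40, M7→Foxtrot 4·15=60. Service 301; fixed 38; total 339.
Difference: |666 − 339| = 327.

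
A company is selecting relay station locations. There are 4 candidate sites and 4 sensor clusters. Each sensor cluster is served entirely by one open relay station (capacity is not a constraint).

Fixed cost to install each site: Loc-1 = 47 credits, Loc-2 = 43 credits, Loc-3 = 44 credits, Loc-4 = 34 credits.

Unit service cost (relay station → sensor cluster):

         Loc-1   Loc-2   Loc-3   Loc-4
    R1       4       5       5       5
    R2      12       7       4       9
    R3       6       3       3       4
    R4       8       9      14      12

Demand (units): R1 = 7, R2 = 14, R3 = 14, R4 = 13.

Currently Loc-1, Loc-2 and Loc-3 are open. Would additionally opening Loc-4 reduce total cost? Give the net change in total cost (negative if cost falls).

No — net change +34 (cost rises by 34).

Current service cost with {Loc-1, Loc-2, Loc-3}: 230.
Adding Loc-4: each sensor cluster re-picks its cheapest; new service cost 230, saving 0.
Extra fixed cost: 34. Net change = 34 − 0 = 34.
(Totals: 364 → 398.)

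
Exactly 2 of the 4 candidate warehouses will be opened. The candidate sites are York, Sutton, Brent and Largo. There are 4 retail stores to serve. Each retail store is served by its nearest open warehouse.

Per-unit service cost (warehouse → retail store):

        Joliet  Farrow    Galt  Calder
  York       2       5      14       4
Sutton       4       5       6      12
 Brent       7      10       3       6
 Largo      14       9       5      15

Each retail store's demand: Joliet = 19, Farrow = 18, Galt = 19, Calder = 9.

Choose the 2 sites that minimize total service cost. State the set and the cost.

Choose York and Brent; total service cost 221.

With exactly 2 open, each retail store uses its cheapest among the chosen.
{York, Brent}: Joliet→York 2·19=38, Farrow→York 5·18=90, Galt→Brent 3·19=57, Calder→York 4·9=36. Service cost 221.
{York, Largo}: service cost 259
{Sutton, Brent}: service cost 277
Among all 6 size-2 choices, {York, Brent} is lowest.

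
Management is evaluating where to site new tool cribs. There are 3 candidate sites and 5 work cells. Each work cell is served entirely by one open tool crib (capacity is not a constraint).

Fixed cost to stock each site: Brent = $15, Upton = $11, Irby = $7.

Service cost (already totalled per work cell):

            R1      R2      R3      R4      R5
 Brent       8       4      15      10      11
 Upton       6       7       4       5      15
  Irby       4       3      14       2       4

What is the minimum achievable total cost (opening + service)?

For any fixed open set, each work cell goes to its cheapest open site; total = fixed + service.
{Irby}: R1→Irby 4, R2→Irby 3, R3→Irby 14, R4→Irby 2, R5→Irby 4. Service 27; fixed 7; total 34.
{Upton, Irby}: R1→Irby 4, R2→Irby 3, R3→Upton 4, R4→Irby 2, R5→Irby 4. Service 17; fixed 18; total 35.
{Upton}: R1→Upton 6, R2→Upton 7, R3→Upton 4, R4→Upton 5, R5→Upton 15. Service 37; fixed 11; total 48.
{Brent, Upton, Irby}: R1→Irby 4, R2→Irby 3, R3→Upton 4, R4→Irby 2, R5→Irby 4. Service 17; fixed 33; total 50.
No other subset beats 34.

Minimum total cost: 34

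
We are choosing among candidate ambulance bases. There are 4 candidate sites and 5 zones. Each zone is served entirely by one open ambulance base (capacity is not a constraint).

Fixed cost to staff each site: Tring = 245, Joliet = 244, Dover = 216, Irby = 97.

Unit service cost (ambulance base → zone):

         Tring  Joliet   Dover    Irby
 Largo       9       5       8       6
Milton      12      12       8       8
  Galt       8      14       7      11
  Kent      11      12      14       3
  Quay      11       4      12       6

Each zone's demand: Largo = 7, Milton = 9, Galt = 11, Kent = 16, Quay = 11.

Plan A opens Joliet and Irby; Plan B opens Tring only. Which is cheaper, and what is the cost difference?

Plan A: {Joliet, Irby}: Largo→Joliet 5·7=35, Milton→Irby 8·9=72, Galt→Irby 11·11=121, Kent→Irby 3·16=48, Quay→Joliet 4·11=44. Service 320; fixed 341; total 661.
Plan B: {Tring}: Largo→Tring 9·7=63, Milton→Tring 12·9=108, Galt→Tring 8·11=88, Kent→Tring 11·16=176, Quay→Tring 11·11=121. Service 556; fixed 245; total 801.
Difference: |661 − 801| = 140.

Plan A is cheaper by 140.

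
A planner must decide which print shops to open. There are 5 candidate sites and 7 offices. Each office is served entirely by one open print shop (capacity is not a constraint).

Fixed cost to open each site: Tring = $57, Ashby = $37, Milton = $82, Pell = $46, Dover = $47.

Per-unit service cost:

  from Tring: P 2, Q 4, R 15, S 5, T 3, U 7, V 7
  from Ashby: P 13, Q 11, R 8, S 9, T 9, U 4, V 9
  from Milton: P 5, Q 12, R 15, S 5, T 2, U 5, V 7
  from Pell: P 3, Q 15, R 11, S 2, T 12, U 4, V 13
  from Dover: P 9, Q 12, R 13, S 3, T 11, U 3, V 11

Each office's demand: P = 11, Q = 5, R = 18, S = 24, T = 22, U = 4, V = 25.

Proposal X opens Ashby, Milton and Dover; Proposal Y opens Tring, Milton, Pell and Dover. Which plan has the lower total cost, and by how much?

Proposal X: {Ashby, Milton, Dover}: P→Milton 5·11=55, Q→Ashby 11·5=55, R→Ashby 8·18=144, S→Dover 3·24=72, T→Milton 2·22=44, U→Dover 3·4=12, V→Milton 7·25=175. Service 557; fixed 166; total 723.
Proposal Y: {Tring, Milton, Pell, Dover}: P→Tring 2·11=22, Q→Tring 4·5=20, R→Pell 11·18=198, S→Pell 2·24=48, T→Milton 2·22=44, U→Dover 3·4=12, V→Tring 7·25=175. Service 519; fixed 232; total 751.
Difference: |723 − 751| = 28.

Proposal X is cheaper by 28.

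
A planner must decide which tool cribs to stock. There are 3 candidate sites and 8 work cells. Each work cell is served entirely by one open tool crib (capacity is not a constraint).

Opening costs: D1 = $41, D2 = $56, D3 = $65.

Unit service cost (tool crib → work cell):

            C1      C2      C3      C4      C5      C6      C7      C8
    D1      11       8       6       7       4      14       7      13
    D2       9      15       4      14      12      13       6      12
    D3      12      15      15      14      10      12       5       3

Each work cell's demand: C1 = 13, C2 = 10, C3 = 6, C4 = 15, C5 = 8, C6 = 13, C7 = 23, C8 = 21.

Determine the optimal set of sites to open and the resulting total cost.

Open D1 and D3; minimum total cost 836.

For any fixed open set, each work cell goes to its cheapest open site; total = fixed + service.
{D1, D3}: C1→D1 11·13=143, C2→D1 8·10=80, C3→D1 6·6=36, C4→D1 7·15=105, C5→D1 4·8=32, C6→D3 12·13=156, C7→D3 5·23=115, C8→D3 3·21=63. Service 730; fixed 106; total 836.
{D1, D2, D3}: C1→D2 9·13=117, C2→D1 8·10=80, C3→D2 4·6=24, C4→D1 7·15=105, C5→D1 4·8=32, C6→D3 12·13=156, C7→D3 5·23=115, C8→D3 3·21=63. Service 692; fixed 162; total 854.
{D1, D2}: service 917 + fixed 97 = 1014
{D1}: service 1012 + fixed 41 = 1053
(All 7 nonempty subsets were checked; D1 and D3 is lowest.)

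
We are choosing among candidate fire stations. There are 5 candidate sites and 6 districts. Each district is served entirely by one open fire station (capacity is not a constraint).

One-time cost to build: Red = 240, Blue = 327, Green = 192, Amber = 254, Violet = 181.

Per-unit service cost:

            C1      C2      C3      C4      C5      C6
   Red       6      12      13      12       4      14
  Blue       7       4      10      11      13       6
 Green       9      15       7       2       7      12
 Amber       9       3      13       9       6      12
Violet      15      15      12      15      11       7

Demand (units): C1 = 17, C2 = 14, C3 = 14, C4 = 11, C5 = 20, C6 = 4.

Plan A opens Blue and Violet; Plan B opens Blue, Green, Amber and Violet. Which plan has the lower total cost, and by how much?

Plan A: {Blue, Violet}: C1→Blue 7·17=119, C2→Blue 4·14=56, C3→Blue 10·14=140, C4→Blue 11·11=121, C5→Violet 11·20=220, C6→Blue 6·4=24. Service 680; fixed 508; total 1188.
Plan B: {Blue, Green, Amber, Violet}: C1→Blue 7·17=119, C2→Amber 3·14=42, C3→Green 7·14=98, C4→Green 2·11=22, C5→Amber 6·20=120, C6→Blue 6·4=24. Service 425; fixed 954; total 1379.
Difference: |1188 − 1379| = 191.

Plan A is cheaper by 191.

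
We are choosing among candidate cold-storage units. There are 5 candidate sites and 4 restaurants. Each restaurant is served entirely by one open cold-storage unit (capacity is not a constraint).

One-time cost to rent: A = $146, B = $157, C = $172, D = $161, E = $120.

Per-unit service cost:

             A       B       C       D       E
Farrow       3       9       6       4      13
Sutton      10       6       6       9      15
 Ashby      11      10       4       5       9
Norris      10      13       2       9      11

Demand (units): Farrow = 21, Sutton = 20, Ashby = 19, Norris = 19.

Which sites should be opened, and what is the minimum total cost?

Open C only; minimum total cost 532.

For any fixed open set, each restaurant goes to its cheapest open site; total = fixed + service.
{C}: Farrow→C 6·21=126, Sutton→C 6·20=120, Ashby→C 4·19=76, Norris→C 2·19=38. Service 360; fixed 172; total 532.
{A, C}: service 297 + fixed 318 = 615
{C, D}: Farrow→D 4·21=84, Sutton→C 6·20=120, Ashby→C 4·19=76, Norris→C 2·19=38. Service 318; fixed 333; total 651.
{A, B, C, D, E}: service 297 + fixed 756 = 1053
No other subset beats 532.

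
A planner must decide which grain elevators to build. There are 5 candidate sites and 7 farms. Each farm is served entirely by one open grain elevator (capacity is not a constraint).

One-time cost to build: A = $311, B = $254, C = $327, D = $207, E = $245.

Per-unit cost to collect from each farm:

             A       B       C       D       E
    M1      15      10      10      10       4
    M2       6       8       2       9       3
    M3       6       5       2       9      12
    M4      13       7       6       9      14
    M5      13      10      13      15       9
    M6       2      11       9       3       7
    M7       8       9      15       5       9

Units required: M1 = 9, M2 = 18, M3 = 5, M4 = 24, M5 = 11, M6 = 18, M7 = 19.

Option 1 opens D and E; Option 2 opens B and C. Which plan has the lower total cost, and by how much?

Option 1: {D, E}: M1→E 4·9=36, M2→E 3·18=54, M3→D 9·5=45, M4→D 9·24=216, M5→E 9·11=99, M6→D 3·18=54, M7→D 5·19=95. Service 599; fixed 452; total 1051.
Option 2: {B, C}: M1→B 10·9=90, M2→C 2·18=36, M3→C 2·5=10, M4→C 6·24=144, M5→B 10·11=110, M6→C 9·18=162, M7→B 9·19=171. Service 723; fixed 581; total 1304.
Difference: |1051 − 1304| = 253.

Option 1 is cheaper by 253.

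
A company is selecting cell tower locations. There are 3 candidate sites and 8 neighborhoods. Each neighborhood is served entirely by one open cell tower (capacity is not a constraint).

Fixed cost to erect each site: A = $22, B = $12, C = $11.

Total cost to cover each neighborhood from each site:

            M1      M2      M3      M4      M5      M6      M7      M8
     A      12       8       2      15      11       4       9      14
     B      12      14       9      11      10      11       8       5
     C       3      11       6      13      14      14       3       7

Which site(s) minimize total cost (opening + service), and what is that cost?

Open C only; minimum total cost 82.

For any fixed open set, each neighborhood goes to its cheapest open site; total = fixed + service.
{C}: M1→C 3, M2→C 11, M3→C 6, M4→C 13, M5→C 14, M6→C 14, M7→C 3, M8→C 7. Service 71; fixed 11; total 82.
{B, C}: M1→C 3, M2→C 11, M3→C 6, M4→B 11, M5→B 10, M6→B 11, M7→C 3, M8→B 5. Service 60; fixed 23; total 83.
{A, C}: service 51 + fixed 33 = 84
{A, B, C}: M1→C 3, M2→A 8, M3→A 2, M4→B 11, M5→B 10, M6→A 4, M7→C 3, M8→B 5. Service 46; fixed 45; total 91.
(All 7 nonempty subsets were checked; C only is lowest.)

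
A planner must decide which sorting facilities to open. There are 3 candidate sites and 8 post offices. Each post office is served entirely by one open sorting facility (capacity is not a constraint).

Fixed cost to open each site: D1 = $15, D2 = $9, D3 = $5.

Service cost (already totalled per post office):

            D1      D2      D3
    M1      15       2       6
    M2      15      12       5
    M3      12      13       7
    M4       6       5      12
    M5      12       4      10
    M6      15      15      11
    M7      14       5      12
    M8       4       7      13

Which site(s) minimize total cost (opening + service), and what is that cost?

Open D2 and D3; minimum total cost 60.

For any fixed open set, each post office goes to its cheapest open site; total = fixed + service.
{D2, D3}: M1→D2 2, M2→D3 5, M3→D3 7, M4→D2 5, M5→D2 4, M6→D3 11, M7→D2 5, M8→D2 7. Service 46; fixed 14; total 60.
{D1, D2, D3}: service 43 + fixed 29 = 72
{D2}: service 63 + fixed 9 = 72
{D3}: service 76 + fixed 5 = 81
No other subset beats 60.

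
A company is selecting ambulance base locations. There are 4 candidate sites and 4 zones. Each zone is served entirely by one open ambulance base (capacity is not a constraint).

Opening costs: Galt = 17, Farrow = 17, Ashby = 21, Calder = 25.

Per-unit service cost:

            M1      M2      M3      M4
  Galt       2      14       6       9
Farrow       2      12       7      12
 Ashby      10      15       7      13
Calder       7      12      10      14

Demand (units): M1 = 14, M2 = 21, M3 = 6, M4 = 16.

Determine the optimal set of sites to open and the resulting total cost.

Open Galt and Farrow; minimum total cost 494.

For any fixed open set, each zone goes to its cheapest open site; total = fixed + service.
{Galt, Farrow}: M1→Galt 2·14=28, M2→Farrow 12·21=252, M3→Galt 6·6=36, M4→Galt 9·16=144. Service 460; fixed 34; total 494.
{Galt, Calder}: M1→Galt 2·14=28, M2→Calder 12·21=252, M3→Galt 6·6=36, M4→Galt 9·16=144. Service 460; fixed 42; total 502.
{Galt, Farrow, Ashby}: service 460 + fixed 55 = 515
{Galt, Farrow, Ashby, Calder}: service 460 + fixed 80 = 540
No other subset beats 494.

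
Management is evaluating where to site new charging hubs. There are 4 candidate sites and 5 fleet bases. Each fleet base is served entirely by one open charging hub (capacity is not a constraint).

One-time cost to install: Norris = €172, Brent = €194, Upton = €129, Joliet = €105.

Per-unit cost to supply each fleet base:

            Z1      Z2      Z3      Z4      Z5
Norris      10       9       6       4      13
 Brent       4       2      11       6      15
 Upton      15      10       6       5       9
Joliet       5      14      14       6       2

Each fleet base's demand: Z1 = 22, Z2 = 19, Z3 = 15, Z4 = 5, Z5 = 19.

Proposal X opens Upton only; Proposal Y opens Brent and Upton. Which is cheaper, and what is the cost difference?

Proposal X: {Upton}: Z1→Upton 15·22=330, Z2→Upton 10·19=190, Z3→Upton 6·15=90, Z4→Upton 5·5=25, Z5→Upton 9·19=171. Service 806; fixed 129; total 935.
Proposal Y: {Brent, Upton}: Z1→Brent 4·22=88, Z2→Brent 2·19=38, Z3→Upton 6·15=90, Z4→Upton 5·5=25, Z5→Upton 9·19=171. Service 412; fixed 323; total 735.
Difference: |935 − 735| = 200.

Proposal Y is cheaper by 200.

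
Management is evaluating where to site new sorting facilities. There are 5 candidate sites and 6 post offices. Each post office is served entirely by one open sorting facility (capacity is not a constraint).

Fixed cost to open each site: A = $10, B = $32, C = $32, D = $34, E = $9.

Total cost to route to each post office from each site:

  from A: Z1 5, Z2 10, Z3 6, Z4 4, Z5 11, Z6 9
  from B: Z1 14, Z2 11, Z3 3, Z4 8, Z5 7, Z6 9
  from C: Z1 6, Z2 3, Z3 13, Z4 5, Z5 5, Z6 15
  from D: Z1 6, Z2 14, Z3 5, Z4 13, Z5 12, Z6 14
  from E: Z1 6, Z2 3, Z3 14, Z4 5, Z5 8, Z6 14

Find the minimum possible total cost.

For any fixed open set, each post office goes to its cheapest open site; total = fixed + service.
{A, E}: Z1→A 5, Z2→E 3, Z3→A 6, Z4→A 4, Z5→E 8, Z6→A 9. Service 35; fixed 19; total 54.
{A}: Z1→A 5, Z2→A 10, Z3→A 6, Z4→A 4, Z5→A 11, Z6→A 9. Service 45; fixed 10; total 55.
{E}: service 50 + fixed 9 = 59
{A, B, C, D, E}: service 29 + fixed 117 = 146
No other subset beats 54.

Minimum total cost: 54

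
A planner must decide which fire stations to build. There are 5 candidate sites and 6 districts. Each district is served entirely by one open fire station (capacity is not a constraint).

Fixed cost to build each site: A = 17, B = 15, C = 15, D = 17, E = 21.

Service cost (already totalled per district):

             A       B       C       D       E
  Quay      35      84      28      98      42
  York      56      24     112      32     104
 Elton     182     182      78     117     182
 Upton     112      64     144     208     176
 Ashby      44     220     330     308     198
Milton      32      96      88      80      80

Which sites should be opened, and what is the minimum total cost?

For any fixed open set, each district goes to its cheapest open site; total = fixed + service.
{A, B, C}: Quay→C 28, York→B 24, Elton→C 78, Upton→B 64, Ashby→A 44, Milton→A 32. Service 270; fixed 47; total 317.
{A, B, C, D}: service 270 + fixed 64 = 334
{A, B, C, E}: Quay→C 28, York→B 24, Elton→C 78, Upton→B 64, Ashby→A 44, Milton→A 32. Service 270; fixed 68; total 338.
{A, B, C, D, E}: service 270 + fixed 85 = 355
No other subset beats 317.

Open A, B and C; minimum total cost 317.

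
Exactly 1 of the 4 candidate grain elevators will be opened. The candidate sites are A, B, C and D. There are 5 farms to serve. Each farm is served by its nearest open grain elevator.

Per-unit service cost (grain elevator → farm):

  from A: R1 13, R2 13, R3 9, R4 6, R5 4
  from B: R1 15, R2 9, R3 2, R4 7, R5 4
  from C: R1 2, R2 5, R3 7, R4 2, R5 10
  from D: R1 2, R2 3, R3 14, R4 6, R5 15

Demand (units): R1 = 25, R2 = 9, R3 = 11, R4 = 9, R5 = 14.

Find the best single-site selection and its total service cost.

With exactly 1 open, each farm uses its cheapest among the chosen.
{C}: R1→C 2·25=50, R2→C 5·9=45, R3→C 7·11=77, R4→C 2·9=18, R5→C 10·14=140. Service cost 330.
{D}: service cost 495
{B}: service cost 597
Among all 4 size-1 choices, {C} is lowest.

Choose C only; total service cost 330.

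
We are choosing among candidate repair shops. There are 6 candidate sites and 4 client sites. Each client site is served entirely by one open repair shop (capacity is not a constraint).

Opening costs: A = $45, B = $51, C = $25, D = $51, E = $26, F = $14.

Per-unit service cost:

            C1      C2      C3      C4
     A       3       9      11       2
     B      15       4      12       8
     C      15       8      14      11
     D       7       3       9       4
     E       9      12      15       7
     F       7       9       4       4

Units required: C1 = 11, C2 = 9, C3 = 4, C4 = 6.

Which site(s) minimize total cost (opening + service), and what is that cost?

Open A, D and F; minimum total cost 198.

For any fixed open set, each client site goes to its cheapest open site; total = fixed + service.
{A, D, F}: C1→A 3·11=33, C2→D 3·9=27, C3→F 4·4=16, C4→A 2·6=12. Service 88; fixed 110; total 198.
{A, F}: service 142 + fixed 59 = 201
{A, D}: service 108 + fixed 96 = 204
{A, B, C, D, E, F}: service 88 + fixed 212 = 300
No other subset beats 198.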